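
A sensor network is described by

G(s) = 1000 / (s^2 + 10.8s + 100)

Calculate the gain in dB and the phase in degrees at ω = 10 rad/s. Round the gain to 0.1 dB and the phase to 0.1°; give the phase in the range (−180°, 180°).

At s = jω = j10:
quadratic: (j10)² + 10.8·j10 + 100 = 0 + j108 → |·| ≈ 108, ∠ ≈ 90.00°
|G| = 1000 / 108 ≈ 9.2593
Gain = 20 log₁₀(9.2593) ≈ 19.33 dB
∠G = 0.00° − 90.00° = -90.00°

19.3 dB, -90.0°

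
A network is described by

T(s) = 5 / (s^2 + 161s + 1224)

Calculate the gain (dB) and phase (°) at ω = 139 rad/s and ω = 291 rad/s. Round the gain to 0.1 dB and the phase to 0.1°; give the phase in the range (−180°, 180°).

ω = 139: -75.2 dB, -129.0°; ω = 291: -85.6 dB, -150.7°

Substitute s = j139:
Numerator: 5 = 5 + j0
Denominator: (j139)^2 + 161(j139) + 1224 = -18097 + j22379
|N| = √(5² + 0²) ≈ 5, ∠N ≈ 0.00°
|D| = √(18097² + 22379²) ≈ 28781, ∠D ≈ 128.96°
|T| = 5 / 28781 ≈ 0.00017373
Gain = 20 log₁₀(0.00017373) ≈ -75.20 dB
∠T = 0.00° − 128.96° = -128.96°

Substitute s = j291:
Numerator: 5 = 5 + j0
Denominator: (j291)^2 + 161(j291) + 1224 = -83457 + j46851
|N| = √(5² + 0²) ≈ 5, ∠N ≈ 0.00°
|D| = √(83457² + 46851²) ≈ 95708, ∠D ≈ 150.69°
|T| = 5 / 95708 ≈ 5.2242e-05
Gain = 20 log₁₀(5.2242e-05) ≈ -85.64 dB
∠T = 0.00° − 150.69° = -150.69°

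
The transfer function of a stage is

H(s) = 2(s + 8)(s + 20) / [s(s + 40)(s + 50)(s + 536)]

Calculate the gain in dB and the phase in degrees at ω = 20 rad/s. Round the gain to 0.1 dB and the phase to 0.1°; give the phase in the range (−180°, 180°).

-86.5 dB, -27.3°

At s = jω = j20:
zero (s+8): 8 + j20 → |·| = √(8²+20²) = √464 ≈ 21.541, ∠ = arctan(20/8) ≈ 68.20°
zero (s+20): 20 + j20 → |·| = √(20²+20²) = √800 ≈ 28.284, ∠ = arctan(20/20) ≈ 45.00°
pole (s+40): 40 + j20 → |·| = √(40²+20²) = √2000 ≈ 44.721, ∠ = arctan(20/40) ≈ 26.57°
pole (s+50): 50 + j20 → |·| = √(50²+20²) = √2900 ≈ 53.852, ∠ = arctan(20/50) ≈ 21.80°
pole (s+536): 536 + j20 → |·| = √(536²+20²) = √287696 ≈ 536.37, ∠ = arctan(20/536) ≈ 2.14°
pole at origin: |s| = 20, ∠ = 90.00° (in denominator)
|H| = 2 · 609.27 / 2.5835e+07 ≈ 4.7166e-05
Gain = 20 log₁₀(4.7166e-05) ≈ -86.53 dB
∠H = 113.20° − 140.51° = -27.31°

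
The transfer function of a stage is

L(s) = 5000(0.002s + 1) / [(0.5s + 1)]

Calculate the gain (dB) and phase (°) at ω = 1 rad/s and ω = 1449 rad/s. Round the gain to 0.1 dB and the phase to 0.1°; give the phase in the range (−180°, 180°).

ω = 1: 73.0 dB, -26.5°; ω = 1449: 26.5 dB, -19.0°

At ω = 1 rad/s:
zero (1 + j1·0.002) = 1 + j0.002 → |·| ≈ 1, ∠ ≈ 0.11°
pole (1 + j1·0.5) = 1 + j0.5 → |·| ≈ 1.118, ∠ ≈ 26.57°
|L| = 5000 · 1 / (1.118) ≈ 4472.3
Gain = 20 log₁₀(4472.3) ≈ 73.01 dB
∠L = (0.11°) − (26.57°) = -26.46°

At ω = 1449 rad/s:
zero (1 + j1449·0.002) = 1 + j2.898 → |·| ≈ 3.0657, ∠ ≈ 70.96°
pole (1 + j1449·0.5) = 1 + j724.5 → |·| ≈ 724.5, ∠ ≈ 89.92°
|L| = 5000 · 3.0657 / (724.5) ≈ 21.157
Gain = 20 log₁₀(21.157) ≈ 26.51 dB
∠L = (70.96°) − (89.92°) = -18.96°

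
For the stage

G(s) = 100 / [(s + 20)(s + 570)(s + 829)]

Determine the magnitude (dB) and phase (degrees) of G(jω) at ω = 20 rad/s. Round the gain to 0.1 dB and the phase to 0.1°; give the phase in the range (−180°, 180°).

-102.5 dB, -48.4°

At s = jω = j20:
pole (s+20): 20 + j20 → |·| = √(20²+20²) = √800 ≈ 28.284, ∠ = arctan(20/20) ≈ 45.00°
pole (s+570): 570 + j20 → |·| = √(570²+20²) = √325300 ≈ 570.35, ∠ = arctan(20/570) ≈ 2.01°
pole (s+829): 829 + j20 → |·| = √(829²+20²) = √687641 ≈ 829.24, ∠ = arctan(20/829) ≈ 1.38°
|G| = 100 / 1.3377e+07 ≈ 7.4755e-06
Gain = 20 log₁₀(7.4755e-06) ≈ -102.53 dB
∠G = 0.00° − 48.39° = -48.39°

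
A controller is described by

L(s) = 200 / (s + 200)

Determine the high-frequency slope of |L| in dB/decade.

-20 dB/decade

Each pole contributes −20 dB/decade at high frequency; each zero contributes +20 dB/decade.
Net: 0 zero(s) − 1 pole(s) → -20 dB/decade.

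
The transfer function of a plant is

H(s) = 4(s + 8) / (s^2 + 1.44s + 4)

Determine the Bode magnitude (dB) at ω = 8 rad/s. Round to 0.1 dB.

-2.6 dB

At s = jω = j8:
zero (s+8): 8 + j8 → |·| = √(8²+8²) = √128 ≈ 11.314, ∠ = arctan(8/8) ≈ 45.00°
quadratic: (j8)² + 1.44·j8 + 4 = -60 + j11.52 → |·| ≈ 61.096, ∠ ≈ 169.13°
|H| = 4 · 11.314 / 61.096 ≈ 0.74074
Gain = 20 log₁₀(0.74074) ≈ -2.61 dB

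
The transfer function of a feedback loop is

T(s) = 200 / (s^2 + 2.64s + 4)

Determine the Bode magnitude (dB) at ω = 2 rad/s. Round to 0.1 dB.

31.6 dB

At s = jω = j2:
quadratic: (j2)² + 2.64·j2 + 4 = 0 + j5.28 → |·| ≈ 5.28, ∠ ≈ 90.00°
|T| = 200 / 5.28 ≈ 37.879
Gain = 20 log₁₀(37.879) ≈ 31.57 dB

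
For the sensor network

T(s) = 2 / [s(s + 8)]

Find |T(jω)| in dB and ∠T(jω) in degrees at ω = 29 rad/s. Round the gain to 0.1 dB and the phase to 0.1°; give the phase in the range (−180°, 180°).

At s = jω = j29:
pole (s+8): 8 + j29 → |·| = √(8²+29²) = √905 ≈ 30.083, ∠ = arctan(29/8) ≈ 74.58°
pole at origin: |s| = 29, ∠ = 90.00° (in denominator)
|T| = 2 / 872.41 ≈ 0.0022925
Gain = 20 log₁₀(0.0022925) ≈ -52.79 dB
∠T = 0.00° − 164.58° = -164.58°

-52.8 dB, -164.6°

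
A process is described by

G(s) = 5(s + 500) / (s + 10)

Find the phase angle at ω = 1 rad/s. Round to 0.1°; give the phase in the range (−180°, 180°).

At s = jω = j1:
zero (s+500): 500 + j1 → |·| = √(500²+1²) = √250001 ≈ 500, ∠ = arctan(1/500) ≈ 0.11°
pole (s+10): 10 + j1 → |·| = √(10²+1²) = √101 ≈ 10.05, ∠ = arctan(1/10) ≈ 5.71°
∠G = 0.11° − 5.71° = -5.60°

-5.6°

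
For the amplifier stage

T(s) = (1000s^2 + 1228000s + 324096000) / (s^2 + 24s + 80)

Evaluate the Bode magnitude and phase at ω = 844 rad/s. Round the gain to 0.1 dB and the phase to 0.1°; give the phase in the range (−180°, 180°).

Substitute s = j844:
Numerator: 1000(j844)^2 + 1228000(j844) + 324096000 = -388240000 + j1036432000
Denominator: (j844)^2 + 24(j844) + 80 = -712256 + j20256
|N| = √(388240000² + 1036432000²) ≈ 1.1068e+09, ∠N ≈ 110.54°
|D| = √(712256² + 20256²) ≈ 7.1254e+05, ∠D ≈ 178.37°
|T| = 1.1068e+09 / 7.1254e+05 ≈ 1553.3
Gain = 20 log₁₀(1553.3) ≈ 63.83 dB
∠T = 110.54° − 178.37° = -67.83°

63.8 dB, -67.8°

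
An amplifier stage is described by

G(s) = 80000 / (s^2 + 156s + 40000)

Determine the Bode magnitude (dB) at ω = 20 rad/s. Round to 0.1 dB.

At s = jω = j20:
quadratic: (j20)² + 156·j20 + 40000 = 39600 + j3120 → |·| ≈ 39723, ∠ ≈ 4.50°
|G| = 80000 / 39723 ≈ 2.0139
Gain = 20 log₁₀(2.0139) ≈ 6.08 dB

6.1 dB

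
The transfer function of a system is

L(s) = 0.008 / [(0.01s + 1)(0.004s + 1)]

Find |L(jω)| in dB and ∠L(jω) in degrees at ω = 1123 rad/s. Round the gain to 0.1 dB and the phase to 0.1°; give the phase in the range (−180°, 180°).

At ω = 1123 rad/s:
pole (1 + j1123·0.01) = 1 + j11.23 → |·| ≈ 11.274, ∠ ≈ 84.91°
pole (1 + j1123·0.004) = 1 + j4.492 → |·| ≈ 4.602, ∠ ≈ 77.45°
|L| = 0.008 · 1 / (11.274 · 4.602) ≈ 0.00015419
Gain = 20 log₁₀(0.00015419) ≈ -76.24 dB
∠L = (0°) − (84.91° + 77.45°) = -162.36°

-76.2 dB, -162.4°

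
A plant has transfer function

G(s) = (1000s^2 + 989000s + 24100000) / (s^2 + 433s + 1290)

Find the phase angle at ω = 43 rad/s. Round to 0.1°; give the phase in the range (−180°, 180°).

-29.3°

Substitute s = j43:
Numerator: 1000(j43)^2 + 989000(j43) + 24100000 = 22251000 + j42527000
Denominator: (j43)^2 + 433(j43) + 1290 = -559 + j18619
|N| = √(22251000² + 42527000²) ≈ 4.7996e+07, ∠N ≈ 62.38°
|D| = √(559² + 18619²) ≈ 18627, ∠D ≈ 91.72°
∠G = 62.38° − 91.72° = -29.34°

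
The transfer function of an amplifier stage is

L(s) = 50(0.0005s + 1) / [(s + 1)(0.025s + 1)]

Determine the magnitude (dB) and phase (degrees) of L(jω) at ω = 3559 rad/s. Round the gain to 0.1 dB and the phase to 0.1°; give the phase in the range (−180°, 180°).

At ω = 3559 rad/s:
zero (1 + j3559·0.0005) = 1 + j1.7795 → |·| ≈ 2.0412, ∠ ≈ 60.67°
pole (1 + j3559·1) = 1 + j3559 → |·| ≈ 3559, ∠ ≈ 89.98°
pole (1 + j3559·0.025) = 1 + j88.975 → |·| ≈ 88.981, ∠ ≈ 89.36°
|L| = 50 · 2.0412 / (3559 · 88.981) ≈ 0.00032228
Gain = 20 log₁₀(0.00032228) ≈ -69.84 dB
∠L = (60.67°) − (89.98° + 89.36°) = -118.67°

-69.8 dB, -118.7°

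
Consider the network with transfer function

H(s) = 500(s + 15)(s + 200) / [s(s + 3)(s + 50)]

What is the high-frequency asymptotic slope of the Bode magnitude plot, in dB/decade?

Each pole contributes −20 dB/decade at high frequency; each zero contributes +20 dB/decade.
Net: 2 zero(s) − 3 pole(s) → -20 dB/decade.

-20 dB/decade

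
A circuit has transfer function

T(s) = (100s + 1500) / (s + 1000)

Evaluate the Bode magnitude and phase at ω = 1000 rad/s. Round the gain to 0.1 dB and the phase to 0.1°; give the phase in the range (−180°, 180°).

37.0 dB, 44.1°

Substitute s = j1000:
Numerator: 100(j1000) + 1500 = 1500 + j100000
Denominator: (j1000) + 1000 = 1000 + j1000
|N| = √(1500² + 100000²) ≈ 1.0001e+05, ∠N ≈ 89.14°
|D| = √(1000² + 1000²) ≈ 1414.2, ∠D ≈ 45.00°
|T| = 1.0001e+05 / 1414.2 ≈ 70.718
Gain = 20 log₁₀(70.718) ≈ 36.99 dB
∠T = 89.14° − 45.00° = 44.14°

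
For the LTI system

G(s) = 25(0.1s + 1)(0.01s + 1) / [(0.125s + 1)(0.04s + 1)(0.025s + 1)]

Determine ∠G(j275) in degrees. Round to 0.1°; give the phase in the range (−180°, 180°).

At ω = 275 rad/s:
zero (1 + j275·0.1) = 1 + j27.5 → |·| ≈ 27.518, ∠ ≈ 87.92°
zero (1 + j275·0.01) = 1 + j2.75 → |·| ≈ 2.9262, ∠ ≈ 70.02°
pole (1 + j275·0.125) = 1 + j34.375 → |·| ≈ 34.39, ∠ ≈ 88.33°
pole (1 + j275·0.04) = 1 + j11 → |·| ≈ 11.045, ∠ ≈ 84.81°
pole (1 + j275·0.025) = 1 + j6.875 → |·| ≈ 6.9473, ∠ ≈ 81.72°
∠G = (87.92° + 70.02°) − (88.33° + 84.81° + 81.72°) = -96.92°

-96.9°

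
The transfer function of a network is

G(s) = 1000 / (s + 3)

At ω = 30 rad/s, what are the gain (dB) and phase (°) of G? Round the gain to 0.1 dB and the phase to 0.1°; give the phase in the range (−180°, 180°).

30.4 dB, -84.3°

At s = jω = j30:
pole (s+3): 3 + j30 → |·| = √(3²+30²) = √909 ≈ 30.15, ∠ = arctan(30/3) ≈ 84.29°
|G| = 1000 / 30.15 ≈ 33.167
Gain = 20 log₁₀(33.167) ≈ 30.41 dB
∠G = 0.00° − 84.29° = -84.29°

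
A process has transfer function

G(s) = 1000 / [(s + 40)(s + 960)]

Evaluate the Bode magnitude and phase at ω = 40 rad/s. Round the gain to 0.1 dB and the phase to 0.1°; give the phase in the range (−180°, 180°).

At s = jω = j40:
pole (s+40): 40 + j40 → |·| = √(40²+40²) = √3200 ≈ 56.569, ∠ = arctan(40/40) ≈ 45.00°
pole (s+960): 960 + j40 → |·| = √(960²+40²) = √923200 ≈ 960.83, ∠ = arctan(40/960) ≈ 2.39°
|G| = 1000 / 54353 ≈ 0.018398
Gain = 20 log₁₀(0.018398) ≈ -34.70 dB
∠G = 0.00° − 47.39° = -47.39°

-34.7 dB, -47.4°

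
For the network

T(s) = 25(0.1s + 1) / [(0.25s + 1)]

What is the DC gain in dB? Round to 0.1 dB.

T(0) = 25 · 1 / 1 = 25
20 log₁₀(25) ≈ 27.96 dB

28.0 dB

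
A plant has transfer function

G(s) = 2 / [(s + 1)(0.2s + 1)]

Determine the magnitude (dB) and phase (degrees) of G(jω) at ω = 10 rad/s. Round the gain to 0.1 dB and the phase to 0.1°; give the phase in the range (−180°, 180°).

-21.0 dB, -147.7°

At ω = 10 rad/s:
pole (1 + j10·1) = 1 + j10 → |·| ≈ 10.05, ∠ ≈ 84.29°
pole (1 + j10·0.2) = 1 + j2 → |·| ≈ 2.2361, ∠ ≈ 63.43°
|G| = 2 · 1 / (10.05 · 2.2361) ≈ 0.088996
Gain = 20 log₁₀(0.088996) ≈ -21.01 dB
∠G = (0°) − (84.29° + 63.43°) = -147.72°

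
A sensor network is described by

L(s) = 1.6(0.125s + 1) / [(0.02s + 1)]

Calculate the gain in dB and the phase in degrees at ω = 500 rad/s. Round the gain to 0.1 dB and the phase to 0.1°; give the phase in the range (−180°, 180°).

20.0 dB, 4.8°

At ω = 500 rad/s:
zero (1 + j500·0.125) = 1 + j62.5 → |·| ≈ 62.508, ∠ ≈ 89.08°
pole (1 + j500·0.02) = 1 + j10 → |·| ≈ 10.05, ∠ ≈ 84.29°
|L| = 1.6 · 62.508 / (10.05) ≈ 9.9515
Gain = 20 log₁₀(9.9515) ≈ 19.96 dB
∠L = (89.08°) − (84.29°) = 4.79°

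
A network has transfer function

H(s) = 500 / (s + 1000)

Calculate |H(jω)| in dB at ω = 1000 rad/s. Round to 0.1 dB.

At s = jω = j1000:
pole (s+1000): 1000 + j1000 → |·| = √(1000²+1000²) = √2000000 ≈ 1414.2, ∠ = arctan(1000/1000) ≈ 45.00°
|H| = 500 / 1414.2 ≈ 0.35356
Gain = 20 log₁₀(0.35356) ≈ -9.03 dB

-9.0 dB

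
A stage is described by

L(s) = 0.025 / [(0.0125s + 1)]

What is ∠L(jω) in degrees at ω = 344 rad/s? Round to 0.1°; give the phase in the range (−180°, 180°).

At ω = 344 rad/s:
pole (1 + j344·0.0125) = 1 + j4.3 → |·| ≈ 4.4147, ∠ ≈ 76.91°
∠L = (0°) − (76.91°) = -76.91°

-76.9°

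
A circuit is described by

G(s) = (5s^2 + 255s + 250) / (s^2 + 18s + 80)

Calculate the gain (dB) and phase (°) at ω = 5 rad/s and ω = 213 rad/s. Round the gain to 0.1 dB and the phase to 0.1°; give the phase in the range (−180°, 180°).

ω = 5: 21.7 dB, 25.8°; ω = 213: 14.2 dB, -8.6°

Substitute s = j5:
Numerator: 5(j5)^2 + 255(j5) + 250 = 125 + j1275
Denominator: (j5)^2 + 18(j5) + 80 = 55 + j90
|N| = √(125² + 1275²) ≈ 1281.1, ∠N ≈ 84.40°
|D| = √(55² + 90²) ≈ 105.48, ∠D ≈ 58.57°
|G| = 1281.1 / 105.48 ≈ 12.145
Gain = 20 log₁₀(12.145) ≈ 21.69 dB
∠G = 84.40° − 58.57° = 25.83°

Substitute s = j213:
Numerator: 5(j213)^2 + 255(j213) + 250 = -226595 + j54315
Denominator: (j213)^2 + 18(j213) + 80 = -45289 + j3834
|N| = √(226595² + 54315²) ≈ 2.3301e+05, ∠N ≈ 166.52°
|D| = √(45289² + 3834²) ≈ 45451, ∠D ≈ 175.16°
|G| = 2.3301e+05 / 45451 ≈ 5.1266
Gain = 20 log₁₀(5.1266) ≈ 14.20 dB
∠G = 166.52° − 175.16° = -8.64°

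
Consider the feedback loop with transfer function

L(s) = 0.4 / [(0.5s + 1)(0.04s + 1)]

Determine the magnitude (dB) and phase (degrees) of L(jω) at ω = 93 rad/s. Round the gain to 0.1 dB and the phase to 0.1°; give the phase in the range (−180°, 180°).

-53.0 dB, -163.7°

At ω = 93 rad/s:
pole (1 + j93·0.5) = 1 + j46.5 → |·| ≈ 46.511, ∠ ≈ 88.77°
pole (1 + j93·0.04) = 1 + j3.72 → |·| ≈ 3.8521, ∠ ≈ 74.95°
|L| = 0.4 · 1 / (46.511 · 3.8521) ≈ 0.0022326
Gain = 20 log₁₀(0.0022326) ≈ -53.02 dB
∠L = (0°) − (88.77° + 74.95°) = -163.72°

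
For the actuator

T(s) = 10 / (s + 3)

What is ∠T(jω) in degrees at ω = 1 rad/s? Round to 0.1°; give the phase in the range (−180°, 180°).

Substitute s = j1:
Numerator: 10 = 10 + j0
Denominator: (j1) + 3 = 3 + j1
|N| = √(10² + 0²) ≈ 10, ∠N ≈ 0.00°
|D| = √(3² + 1²) ≈ 3.1623, ∠D ≈ 18.43°
∠T = 0.00° − 18.43° = -18.43°

-18.4°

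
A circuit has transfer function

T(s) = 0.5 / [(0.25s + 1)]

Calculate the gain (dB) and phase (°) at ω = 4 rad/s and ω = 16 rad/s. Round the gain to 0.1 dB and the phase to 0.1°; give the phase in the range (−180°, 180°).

ω = 4: -9.0 dB, -45.0°; ω = 16: -18.3 dB, -76.0°

At ω = 4 rad/s:
pole (1 + j4·0.25) = 1 + j1 → |·| ≈ 1.4142, ∠ ≈ 45.00°
|T| = 0.5 · 1 / (1.4142) ≈ 0.35356
Gain = 20 log₁₀(0.35356) ≈ -9.03 dB
∠T = (0°) − (45.00°) = -45.00°

At ω = 16 rad/s:
pole (1 + j16·0.25) = 1 + j4 → |·| ≈ 4.1231, ∠ ≈ 75.96°
|T| = 0.5 · 1 / (4.1231) ≈ 0.12127
Gain = 20 log₁₀(0.12127) ≈ -18.32 dB
∠T = (0°) − (75.96°) = -75.96°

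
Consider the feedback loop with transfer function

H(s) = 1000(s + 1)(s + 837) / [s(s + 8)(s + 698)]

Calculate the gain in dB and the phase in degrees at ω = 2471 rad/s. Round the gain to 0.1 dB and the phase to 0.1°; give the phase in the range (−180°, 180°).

-7.7 dB, -92.8°

At s = jω = j2471:
zero (s+1): 1 + j2471 → |·| = √(1²+2471²) = √6105842 ≈ 2471, ∠ = arctan(2471/1) ≈ 89.98°
zero (s+837): 837 + j2471 → |·| = √(837²+2471²) = √6806410 ≈ 2608.9, ∠ = arctan(2471/837) ≈ 71.29°
pole (s+8): 8 + j2471 → |·| = √(8²+2471²) = √6105905 ≈ 2471, ∠ = arctan(2471/8) ≈ 89.81°
pole (s+698): 698 + j2471 → |·| = √(698²+2471²) = √6593045 ≈ 2567.7, ∠ = arctan(2471/698) ≈ 74.23°
pole at origin: |s| = 2471, ∠ = 90.00° (in denominator)
|H| = 1000 · 6.4466e+06 / 1.5678e+10 ≈ 0.41119
Gain = 20 log₁₀(0.41119) ≈ -7.72 dB
∠H = 161.27° − 254.04° = -92.77°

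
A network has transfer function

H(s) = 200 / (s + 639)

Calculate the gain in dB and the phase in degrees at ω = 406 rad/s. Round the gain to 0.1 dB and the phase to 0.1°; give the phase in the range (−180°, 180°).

-11.6 dB, -32.4°

Substitute s = j406:
Numerator: 200 = 200 + j0
Denominator: (j406) + 639 = 639 + j406
|N| = √(200² + 0²) ≈ 200, ∠N ≈ 0.00°
|D| = √(639² + 406²) ≈ 757.07, ∠D ≈ 32.43°
|H| = 200 / 757.07 ≈ 0.26418
Gain = 20 log₁₀(0.26418) ≈ -11.56 dB
∠H = 0.00° − 32.43° = -32.43°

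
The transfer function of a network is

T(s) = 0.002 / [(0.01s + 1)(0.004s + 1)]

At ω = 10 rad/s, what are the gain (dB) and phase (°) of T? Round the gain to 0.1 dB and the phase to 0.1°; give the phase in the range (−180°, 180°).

-54.0 dB, -8.0°

At ω = 10 rad/s:
pole (1 + j10·0.01) = 1 + j0.1 → |·| ≈ 1.005, ∠ ≈ 5.71°
pole (1 + j10·0.004) = 1 + j0.04 → |·| ≈ 1.0008, ∠ ≈ 2.29°
|T| = 0.002 · 1 / (1.005 · 1.0008) ≈ 0.0019885
Gain = 20 log₁₀(0.0019885) ≈ -54.03 dB
∠T = (0°) − (5.71° + 2.29°) = -8.00°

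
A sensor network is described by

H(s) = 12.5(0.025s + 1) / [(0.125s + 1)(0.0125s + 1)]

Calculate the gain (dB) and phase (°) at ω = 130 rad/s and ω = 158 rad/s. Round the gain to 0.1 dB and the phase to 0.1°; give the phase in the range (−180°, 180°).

At ω = 130 rad/s:
zero (1 + j130·0.025) = 1 + j3.25 → |·| ≈ 3.4004, ∠ ≈ 72.90°
pole (1 + j130·0.125) = 1 + j16.25 → |·| ≈ 16.281, ∠ ≈ 86.48°
pole (1 + j130·0.0125) = 1 + j1.625 → |·| ≈ 1.908, ∠ ≈ 58.39°
|H| = 12.5 · 3.4004 / (16.281 · 1.908) ≈ 1.3683
Gain = 20 log₁₀(1.3683) ≈ 2.72 dB
∠H = (72.90°) − (86.48° + 58.39°) = -71.97°

At ω = 158 rad/s:
zero (1 + j158·0.025) = 1 + j3.95 → |·| ≈ 4.0746, ∠ ≈ 75.79°
pole (1 + j158·0.125) = 1 + j19.75 → |·| ≈ 19.775, ∠ ≈ 87.10°
pole (1 + j158·0.0125) = 1 + j1.975 → |·| ≈ 2.2137, ∠ ≈ 63.15°
|H| = 12.5 · 4.0746 / (19.775 · 2.2137) ≈ 1.1635
Gain = 20 log₁₀(1.1635) ≈ 1.32 dB
∠H = (75.79°) − (87.10° + 63.15°) = -74.46°

ω = 130: 2.7 dB, -72.0°; ω = 158: 1.3 dB, -74.5°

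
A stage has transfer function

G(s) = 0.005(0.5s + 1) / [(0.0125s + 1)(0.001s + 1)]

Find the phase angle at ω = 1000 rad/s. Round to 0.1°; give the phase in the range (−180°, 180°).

At ω = 1000 rad/s:
zero (1 + j1000·0.5) = 1 + j500 → |·| ≈ 500, ∠ ≈ 89.89°
pole (1 + j1000·0.0125) = 1 + j12.5 → |·| ≈ 12.54, ∠ ≈ 85.43°
pole (1 + j1000·0.001) = 1 + j1 → |·| ≈ 1.4142, ∠ ≈ 45.00°
∠G = (89.89°) − (85.43° + 45.00°) = -40.54°

-40.5°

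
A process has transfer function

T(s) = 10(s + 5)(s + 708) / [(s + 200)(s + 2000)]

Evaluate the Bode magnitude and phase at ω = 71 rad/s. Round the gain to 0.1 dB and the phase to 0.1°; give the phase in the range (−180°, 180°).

At s = jω = j71:
zero (s+5): 5 + j71 → |·| = √(5²+71²) = √5066 ≈ 71.176, ∠ = arctan(71/5) ≈ 85.97°
zero (s+708): 708 + j71 → |·| = √(708²+71²) = √506305 ≈ 711.55, ∠ = arctan(71/708) ≈ 5.73°
pole (s+200): 200 + j71 → |·| = √(200²+71²) = √45041 ≈ 212.23, ∠ = arctan(71/200) ≈ 19.54°
pole (s+2000): 2000 + j71 → |·| = √(2000²+71²) = √4005041 ≈ 2001.3, ∠ = arctan(71/2000) ≈ 2.03°
|T| = 10 · 50645 / 4.2474e+05 ≈ 1.1924
Gain = 20 log₁₀(1.1924) ≈ 1.53 dB
∠T = 91.70° − 21.57° = 70.13°

1.5 dB, 70.1°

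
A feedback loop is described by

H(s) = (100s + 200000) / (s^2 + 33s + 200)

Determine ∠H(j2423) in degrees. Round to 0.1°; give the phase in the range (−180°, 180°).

-128.8°

Substitute s = j2423:
Numerator: 100(j2423) + 200000 = 200000 + j242300
Denominator: (j2423)^2 + 33(j2423) + 200 = -5870729 + j79959
|N| = √(200000² + 242300²) ≈ 3.1418e+05, ∠N ≈ 50.46°
|D| = √(5870729² + 79959²) ≈ 5.8713e+06, ∠D ≈ 179.22°
∠H = 50.46° − 179.22° = -128.76°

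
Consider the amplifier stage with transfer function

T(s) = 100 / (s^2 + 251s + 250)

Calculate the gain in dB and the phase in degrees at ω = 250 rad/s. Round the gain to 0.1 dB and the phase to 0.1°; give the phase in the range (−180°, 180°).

Substitute s = j250:
Numerator: 100 = 100 + j0
Denominator: (j250)^2 + 251(j250) + 250 = -62250 + j62750
|N| = √(100² + 0²) ≈ 100, ∠N ≈ 0.00°
|D| = √(62250² + 62750²) ≈ 88389, ∠D ≈ 134.77°
|T| = 100 / 88389 ≈ 0.0011314
Gain = 20 log₁₀(0.0011314) ≈ -58.93 dB
∠T = 0.00° − 134.77° = -134.77°

-58.9 dB, -134.8°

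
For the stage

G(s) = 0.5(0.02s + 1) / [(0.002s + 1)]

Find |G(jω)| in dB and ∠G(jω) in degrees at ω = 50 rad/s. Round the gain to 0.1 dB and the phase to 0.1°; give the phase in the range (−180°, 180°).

At ω = 50 rad/s:
zero (1 + j50·0.02) = 1 + j1 → |·| ≈ 1.4142, ∠ ≈ 45.00°
pole (1 + j50·0.002) = 1 + j0.1 → |·| ≈ 1.005, ∠ ≈ 5.71°
|G| = 0.5 · 1.4142 / (1.005) ≈ 0.70358
Gain = 20 log₁₀(0.70358) ≈ -3.05 dB
∠G = (45.00°) − (5.71°) = 39.29°

-3.1 dB, 39.3°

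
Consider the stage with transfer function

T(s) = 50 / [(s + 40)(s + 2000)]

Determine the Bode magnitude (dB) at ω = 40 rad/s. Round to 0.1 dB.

-67.1 dB

At s = jω = j40:
pole (s+40): 40 + j40 → |·| = √(40²+40²) = √3200 ≈ 56.569, ∠ = arctan(40/40) ≈ 45.00°
pole (s+2000): 2000 + j40 → |·| = √(2000²+40²) = √4001600 ≈ 2000.4, ∠ = arctan(40/2000) ≈ 1.15°
|T| = 50 / 1.1316e+05 ≈ 0.00044185
Gain = 20 log₁₀(0.00044185) ≈ -67.09 dB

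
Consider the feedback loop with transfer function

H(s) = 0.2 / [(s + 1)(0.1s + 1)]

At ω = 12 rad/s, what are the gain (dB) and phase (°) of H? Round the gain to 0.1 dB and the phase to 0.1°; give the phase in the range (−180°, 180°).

At ω = 12 rad/s:
pole (1 + j12·1) = 1 + j12 → |·| ≈ 12.042, ∠ ≈ 85.24°
pole (1 + j12·0.1) = 1 + j1.2 → |·| ≈ 1.562, ∠ ≈ 50.19°
|H| = 0.2 · 1 / (12.042 · 1.562) ≈ 0.010633
Gain = 20 log₁₀(0.010633) ≈ -39.47 dB
∠H = (0°) − (85.24° + 50.19°) = -135.43°

-39.5 dB, -135.4°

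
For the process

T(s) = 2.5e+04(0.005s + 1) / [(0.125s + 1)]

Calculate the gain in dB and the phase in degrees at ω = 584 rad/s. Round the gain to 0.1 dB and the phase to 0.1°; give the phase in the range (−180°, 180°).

At ω = 584 rad/s:
zero (1 + j584·0.005) = 1 + j2.92 → |·| ≈ 3.0865, ∠ ≈ 71.10°
pole (1 + j584·0.125) = 1 + j73 → |·| ≈ 73.007, ∠ ≈ 89.22°
|T| = 2.5e+04 · 3.0865 / (73.007) ≈ 1056.9
Gain = 20 log₁₀(1056.9) ≈ 60.48 dB
∠T = (71.10°) − (89.22°) = -18.12°

60.5 dB, -18.1°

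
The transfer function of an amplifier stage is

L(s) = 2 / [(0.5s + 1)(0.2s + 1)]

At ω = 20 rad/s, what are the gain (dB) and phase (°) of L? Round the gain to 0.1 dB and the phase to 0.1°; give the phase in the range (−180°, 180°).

-26.3 dB, -160.3°

At ω = 20 rad/s:
pole (1 + j20·0.5) = 1 + j10 → |·| ≈ 10.05, ∠ ≈ 84.29°
pole (1 + j20·0.2) = 1 + j4 → |·| ≈ 4.1231, ∠ ≈ 75.96°
|L| = 2 · 1 / (10.05 · 4.1231) ≈ 0.048266
Gain = 20 log₁₀(0.048266) ≈ -26.33 dB
∠L = (0°) − (84.29° + 75.96°) = -160.25°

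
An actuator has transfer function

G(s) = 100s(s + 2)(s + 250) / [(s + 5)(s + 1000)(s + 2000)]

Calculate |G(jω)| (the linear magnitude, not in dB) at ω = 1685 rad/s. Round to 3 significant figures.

At s = jω = j1685:
zero (s+2): 2 + j1685 → |·| = √(2²+1685²) = √2839229 ≈ 1685, ∠ = arctan(1685/2) ≈ 89.93°
zero (s+250): 250 + j1685 → |·| = √(250²+1685²) = √2901725 ≈ 1703.4, ∠ = arctan(1685/250) ≈ 81.56°
zero at origin: s = j1685 → |·| = 1685, ∠ = 90.00°
pole (s+5): 5 + j1685 → |·| = √(5²+1685²) = √2839250 ≈ 1685, ∠ = arctan(1685/5) ≈ 89.83°
pole (s+1000): 1000 + j1685 → |·| = √(1000²+1685²) = √3839225 ≈ 1959.4, ∠ = arctan(1685/1000) ≈ 59.31°
pole (s+2000): 2000 + j1685 → |·| = √(2000²+1685²) = √6839225 ≈ 2615.2, ∠ = arctan(1685/2000) ≈ 40.11°
|G| = 100 · 4.8363e+09 / 8.6343e+09 ≈ 56.013

56.0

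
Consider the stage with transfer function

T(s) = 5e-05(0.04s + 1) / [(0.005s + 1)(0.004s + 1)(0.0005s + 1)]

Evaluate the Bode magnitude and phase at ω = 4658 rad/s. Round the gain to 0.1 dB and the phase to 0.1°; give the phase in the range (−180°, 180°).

At ω = 4658 rad/s:
zero (1 + j4658·0.04) = 1 + j186.32 → |·| ≈ 186.32, ∠ ≈ 89.69°
pole (1 + j4658·0.005) = 1 + j23.29 → |·| ≈ 23.311, ∠ ≈ 87.54°
pole (1 + j4658·0.004) = 1 + j18.632 → |·| ≈ 18.659, ∠ ≈ 86.93°
pole (1 + j4658·0.0005) = 1 + j2.329 → |·| ≈ 2.5346, ∠ ≈ 66.76°
|T| = 5e-05 · 186.32 / (23.311 · 18.659 · 2.5346) ≈ 8.4503e-06
Gain = 20 log₁₀(8.4503e-06) ≈ -101.46 dB
∠T = (89.69°) − (87.54° + 86.93° + 66.76°) = -151.54°

-101.5 dB, -151.5°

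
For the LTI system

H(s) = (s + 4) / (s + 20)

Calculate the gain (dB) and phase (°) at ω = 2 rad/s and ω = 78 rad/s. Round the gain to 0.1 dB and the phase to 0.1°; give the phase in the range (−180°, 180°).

ω = 2: -13.1 dB, 20.9°; ω = 78: -0.3 dB, 11.4°

Substitute s = j2:
Numerator: (j2) + 4 = 4 + j2
Denominator: (j2) + 20 = 20 + j2
|N| = √(4² + 2²) ≈ 4.4721, ∠N ≈ 26.57°
|D| = √(20² + 2²) ≈ 20.1, ∠D ≈ 5.71°
|H| = 4.4721 / 20.1 ≈ 0.22249
Gain = 20 log₁₀(0.22249) ≈ -13.05 dB
∠H = 26.57° − 5.71° = 20.86°

Substitute s = j78:
Numerator: (j78) + 4 = 4 + j78
Denominator: (j78) + 20 = 20 + j78
|N| = √(4² + 78²) ≈ 78.102, ∠N ≈ 87.06°
|D| = √(20² + 78²) ≈ 80.523, ∠D ≈ 75.62°
|H| = 78.102 / 80.523 ≈ 0.96993
Gain = 20 log₁₀(0.96993) ≈ -0.27 dB
∠H = 87.06° − 75.62° = 11.44°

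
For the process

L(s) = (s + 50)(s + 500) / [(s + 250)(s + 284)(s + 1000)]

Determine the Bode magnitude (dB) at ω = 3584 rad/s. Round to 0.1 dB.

-71.4 dB

At s = jω = j3584:
zero (s+50): 50 + j3584 → |·| = √(50²+3584²) = √12847556 ≈ 3584.3, ∠ = arctan(3584/50) ≈ 89.20°
zero (s+500): 500 + j3584 → |·| = √(500²+3584²) = √13095056 ≈ 3618.7, ∠ = arctan(3584/500) ≈ 82.06°
pole (s+250): 250 + j3584 → |·| = √(250²+3584²) = √12907556 ≈ 3592.7, ∠ = arctan(3584/250) ≈ 86.01°
pole (s+284): 284 + j3584 → |·| = √(284²+3584²) = √12925712 ≈ 3595.2, ∠ = arctan(3584/284) ≈ 85.47°
pole (s+1000): 1000 + j3584 → |·| = √(1000²+3584²) = √13845056 ≈ 3720.9, ∠ = arctan(3584/1000) ≈ 74.41°
|L| = 1 · 1.2971e+07 / 4.8061e+10 ≈ 0.00026989
Gain = 20 log₁₀(0.00026989) ≈ -71.38 dB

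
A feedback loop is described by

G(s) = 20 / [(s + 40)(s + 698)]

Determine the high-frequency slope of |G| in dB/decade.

Each pole contributes −20 dB/decade at high frequency; each zero contributes +20 dB/decade.
Net: 0 zero(s) − 2 pole(s) → -40 dB/decade.

-40 dB/decade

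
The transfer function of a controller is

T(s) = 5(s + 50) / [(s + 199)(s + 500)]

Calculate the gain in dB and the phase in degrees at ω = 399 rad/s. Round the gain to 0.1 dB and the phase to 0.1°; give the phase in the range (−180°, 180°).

At s = jω = j399:
zero (s+50): 50 + j399 → |·| = √(50²+399²) = √161701 ≈ 402.12, ∠ = arctan(399/50) ≈ 82.86°
pole (s+199): 199 + j399 → |·| = √(199²+399²) = √198802 ≈ 445.87, ∠ = arctan(399/199) ≈ 63.49°
pole (s+500): 500 + j399 → |·| = √(500²+399²) = √409201 ≈ 639.69, ∠ = arctan(399/500) ≈ 38.59°
|T| = 5 · 402.12 / 2.8522e+05 ≈ 0.0070493
Gain = 20 log₁₀(0.0070493) ≈ -43.04 dB
∠T = 82.86° − 102.08° = -19.22°

-43.0 dB, -19.2°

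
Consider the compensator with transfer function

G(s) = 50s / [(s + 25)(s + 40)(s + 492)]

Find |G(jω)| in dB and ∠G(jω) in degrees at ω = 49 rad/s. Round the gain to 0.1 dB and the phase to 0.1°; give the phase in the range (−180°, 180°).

-56.9 dB, -29.4°

At s = jω = j49:
zero at origin: s = j49 → |·| = 49, ∠ = 90.00°
pole (s+25): 25 + j49 → |·| = √(25²+49²) = √3026 ≈ 55.009, ∠ = arctan(49/25) ≈ 62.97°
pole (s+40): 40 + j49 → |·| = √(40²+49²) = √4001 ≈ 63.253, ∠ = arctan(49/40) ≈ 50.77°
pole (s+492): 492 + j49 → |·| = √(492²+49²) = √244465 ≈ 494.43, ∠ = arctan(49/492) ≈ 5.69°
|G| = 50 · 49 / 1.7204e+06 ≈ 0.0014241
Gain = 20 log₁₀(0.0014241) ≈ -56.93 dB
∠G = 90.00° − 119.43° = -29.43°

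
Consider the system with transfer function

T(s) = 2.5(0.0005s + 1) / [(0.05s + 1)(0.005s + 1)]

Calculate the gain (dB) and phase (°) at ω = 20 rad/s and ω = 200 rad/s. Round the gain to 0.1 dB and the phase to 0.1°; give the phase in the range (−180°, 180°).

ω = 20: 4.9 dB, -50.1°; ω = 200: -15.1 dB, -123.6°

At ω = 20 rad/s:
zero (1 + j20·0.0005) = 1 + j0.01 → |·| ≈ 1, ∠ ≈ 0.57°
pole (1 + j20·0.05) = 1 + j1 → |·| ≈ 1.4142, ∠ ≈ 45.00°
pole (1 + j20·0.005) = 1 + j0.1 → |·| ≈ 1.005, ∠ ≈ 5.71°
|T| = 2.5 · 1 / (1.4142 · 1.005) ≈ 1.759
Gain = 20 log₁₀(1.759) ≈ 4.91 dB
∠T = (0.57°) − (45.00° + 5.71°) = -50.14°

At ω = 200 rad/s:
zero (1 + j200·0.0005) = 1 + j0.1 → |·| ≈ 1.005, ∠ ≈ 5.71°
pole (1 + j200·0.05) = 1 + j10 → |·| ≈ 10.05, ∠ ≈ 84.29°
pole (1 + j200·0.005) = 1 + j1 → |·| ≈ 1.4142, ∠ ≈ 45.00°
|T| = 2.5 · 1.005 / (10.05 · 1.4142) ≈ 0.17678
Gain = 20 log₁₀(0.17678) ≈ -15.05 dB
∠T = (5.71°) − (84.29° + 45.00°) = -123.58°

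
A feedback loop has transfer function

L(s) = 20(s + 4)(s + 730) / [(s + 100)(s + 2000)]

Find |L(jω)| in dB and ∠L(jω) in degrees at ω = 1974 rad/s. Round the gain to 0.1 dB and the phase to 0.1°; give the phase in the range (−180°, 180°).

At s = jω = j1974:
zero (s+4): 4 + j1974 → |·| = √(4²+1974²) = √3896692 ≈ 1974, ∠ = arctan(1974/4) ≈ 89.88°
zero (s+730): 730 + j1974 → |·| = √(730²+1974²) = √4429576 ≈ 2104.7, ∠ = arctan(1974/730) ≈ 69.71°
pole (s+100): 100 + j1974 → |·| = √(100²+1974²) = √3906676 ≈ 1976.5, ∠ = arctan(1974/100) ≈ 87.10°
pole (s+2000): 2000 + j1974 → |·| = √(2000²+1974²) = √7896676 ≈ 2810.1, ∠ = arctan(1974/2000) ≈ 44.63°
|L| = 20 · 4.1547e+06 / 5.5542e+06 ≈ 14.961
Gain = 20 log₁₀(14.961) ≈ 23.50 dB
∠L = 159.59° − 131.73° = 27.86°

23.5 dB, 27.9°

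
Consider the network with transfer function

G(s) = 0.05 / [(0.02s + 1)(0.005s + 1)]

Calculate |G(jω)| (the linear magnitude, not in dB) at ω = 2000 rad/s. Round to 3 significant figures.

At ω = 2000 rad/s:
pole (1 + j2000·0.02) = 1 + j40 → |·| ≈ 40.012, ∠ ≈ 88.57°
pole (1 + j2000·0.005) = 1 + j10 → |·| ≈ 10.05, ∠ ≈ 84.29°
|G| = 0.05 · 1 / (40.012 · 10.05) ≈ 0.00012434

0.000124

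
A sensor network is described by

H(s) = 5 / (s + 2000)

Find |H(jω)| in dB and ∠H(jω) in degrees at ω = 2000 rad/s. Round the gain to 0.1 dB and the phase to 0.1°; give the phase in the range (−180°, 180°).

-55.1 dB, -45.0°

At s = jω = j2000:
pole (s+2000): 2000 + j2000 → |·| = √(2000²+2000²) = √8000000 ≈ 2828.4, ∠ = arctan(2000/2000) ≈ 45.00°
|H| = 5 / 2828.4 ≈ 0.0017678
Gain = 20 log₁₀(0.0017678) ≈ -55.05 dB
∠H = 0.00° − 45.00° = -45.00°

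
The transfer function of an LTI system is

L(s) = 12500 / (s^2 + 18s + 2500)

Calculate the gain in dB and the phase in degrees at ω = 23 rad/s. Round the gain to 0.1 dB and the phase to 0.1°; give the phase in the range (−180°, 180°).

15.9 dB, -11.9°

At s = jω = j23:
quadratic: (j23)² + 18·j23 + 2500 = 1971 + j414 → |·| ≈ 2014, ∠ ≈ 11.86°
|L| = 12500 / 2014 ≈ 6.2066
Gain = 20 log₁₀(6.2066) ≈ 15.86 dB
∠L = 0.00° − 11.86° = -11.86°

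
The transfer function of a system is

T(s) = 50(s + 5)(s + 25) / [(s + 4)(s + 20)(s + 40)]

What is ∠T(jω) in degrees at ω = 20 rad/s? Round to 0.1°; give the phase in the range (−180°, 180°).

At s = jω = j20:
zero (s+5): 5 + j20 → |·| = √(5²+20²) = √425 ≈ 20.616, ∠ = arctan(20/5) ≈ 75.96°
zero (s+25): 25 + j20 → |·| = √(25²+20²) = √1025 ≈ 32.016, ∠ = arctan(20/25) ≈ 38.66°
pole (s+4): 4 + j20 → |·| = √(4²+20²) = √416 ≈ 20.396, ∠ = arctan(20/4) ≈ 78.69°
pole (s+20): 20 + j20 → |·| = √(20²+20²) = √800 ≈ 28.284, ∠ = arctan(20/20) ≈ 45.00°
pole (s+40): 40 + j20 → |·| = √(40²+20²) = √2000 ≈ 44.721, ∠ = arctan(20/40) ≈ 26.57°
∠T = 114.62° − 150.26° = -35.64°

-35.6°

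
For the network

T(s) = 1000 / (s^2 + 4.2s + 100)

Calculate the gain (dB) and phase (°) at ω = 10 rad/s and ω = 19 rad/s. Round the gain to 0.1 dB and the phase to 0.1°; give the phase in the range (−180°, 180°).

At s = jω = j10:
quadratic: (j10)² + 4.2·j10 + 100 = 0 + j42 → |·| ≈ 42, ∠ ≈ 90.00°
|T| = 1000 / 42 ≈ 23.81
Gain = 20 log₁₀(23.81) ≈ 27.54 dB
∠T = 0.00° − 90.00° = -90.00°

At s = jω = j19:
quadratic: (j19)² + 4.2·j19 + 100 = -261 + j79.8 → |·| ≈ 272.93, ∠ ≈ 163.00°
|T| = 1000 / 272.93 ≈ 3.6639
Gain = 20 log₁₀(3.6639) ≈ 11.28 dB
∠T = 0.00° − 163.00° = -163.00°

ω = 10: 27.5 dB, -90.0°; ω = 19: 11.3 dB, -163.0°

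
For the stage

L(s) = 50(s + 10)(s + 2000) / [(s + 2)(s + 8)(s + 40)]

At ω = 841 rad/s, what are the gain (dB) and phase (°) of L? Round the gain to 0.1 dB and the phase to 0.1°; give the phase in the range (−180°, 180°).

At s = jω = j841:
zero (s+10): 10 + j841 → |·| = √(10²+841²) = √707381 ≈ 841.06, ∠ = arctan(841/10) ≈ 89.32°
zero (s+2000): 2000 + j841 → |·| = √(2000²+841²) = √4707281 ≈ 2169.6, ∠ = arctan(841/2000) ≈ 22.81°
pole (s+2): 2 + j841 → |·| = √(2²+841²) = √707285 ≈ 841, ∠ = arctan(841/2) ≈ 89.86°
pole (s+8): 8 + j841 → |·| = √(8²+841²) = √707345 ≈ 841.04, ∠ = arctan(841/8) ≈ 89.45°
pole (s+40): 40 + j841 → |·| = √(40²+841²) = √708881 ≈ 841.95, ∠ = arctan(841/40) ≈ 87.28°
|L| = 50 · 1.8248e+06 / 5.9552e+08 ≈ 0.15321
Gain = 20 log₁₀(0.15321) ≈ -16.29 dB
∠L = 112.13° − 266.59° = -154.46°

-16.3 dB, -154.5°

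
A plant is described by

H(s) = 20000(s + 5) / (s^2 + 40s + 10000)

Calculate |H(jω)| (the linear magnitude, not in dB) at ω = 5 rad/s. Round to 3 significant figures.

At s = jω = j5:
zero (s+5): 5 + j5 → |·| = √(5²+5²) = √50 ≈ 7.0711, ∠ = arctan(5/5) ≈ 45.00°
quadratic: (j5)² + 40·j5 + 10000 = 9975 + j200 → |·| ≈ 9977, ∠ ≈ 1.15°
|H| = 20000 · 7.0711 / 9977 ≈ 14.175

14.2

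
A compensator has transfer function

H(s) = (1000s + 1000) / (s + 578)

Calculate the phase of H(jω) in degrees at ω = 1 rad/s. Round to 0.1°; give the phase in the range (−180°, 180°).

Substitute s = j1:
Numerator: 1000(j1) + 1000 = 1000 + j1000
Denominator: (j1) + 578 = 578 + j1
|N| = √(1000² + 1000²) ≈ 1414.2, ∠N ≈ 45.00°
|D| = √(578² + 1²) ≈ 578, ∠D ≈ 0.10°
∠H = 45.00° − 0.10° = 44.90°

44.9°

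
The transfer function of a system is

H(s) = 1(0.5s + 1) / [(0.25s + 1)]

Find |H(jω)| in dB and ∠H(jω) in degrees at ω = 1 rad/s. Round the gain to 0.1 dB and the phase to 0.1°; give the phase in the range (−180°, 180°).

0.7 dB, 12.5°

At ω = 1 rad/s:
zero (1 + j1·0.5) = 1 + j0.5 → |·| ≈ 1.118, ∠ ≈ 26.57°
pole (1 + j1·0.25) = 1 + j0.25 → |·| ≈ 1.0308, ∠ ≈ 14.04°
|H| = 1 · 1.118 / (1.0308) ≈ 1.0846
Gain = 20 log₁₀(1.0846) ≈ 0.71 dB
∠H = (26.57°) − (14.04°) = 12.53°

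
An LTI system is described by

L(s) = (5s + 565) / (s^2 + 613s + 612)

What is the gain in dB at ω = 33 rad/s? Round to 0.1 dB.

Substitute s = j33:
Numerator: 5(j33) + 565 = 565 + j165
Denominator: (j33)^2 + 613(j33) + 612 = -477 + j20229
|N| = √(565² + 165²) ≈ 588.6, ∠N ≈ 16.28°
|D| = √(477² + 20229²) ≈ 20235, ∠D ≈ 91.35°
|L| = 588.6 / 20235 ≈ 0.029088
Gain = 20 log₁₀(0.029088) ≈ -30.73 dB

-30.7 dB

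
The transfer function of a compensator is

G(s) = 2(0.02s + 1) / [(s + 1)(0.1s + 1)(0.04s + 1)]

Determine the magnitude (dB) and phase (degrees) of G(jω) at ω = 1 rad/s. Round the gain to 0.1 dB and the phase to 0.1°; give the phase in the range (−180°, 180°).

3.0 dB, -51.9°

At ω = 1 rad/s:
zero (1 + j1·0.02) = 1 + j0.02 → |·| ≈ 1.0002, ∠ ≈ 1.15°
pole (1 + j1·1) = 1 + j1 → |·| ≈ 1.4142, ∠ ≈ 45.00°
pole (1 + j1·0.1) = 1 + j0.1 → |·| ≈ 1.005, ∠ ≈ 5.71°
pole (1 + j1·0.04) = 1 + j0.04 → |·| ≈ 1.0008, ∠ ≈ 2.29°
|G| = 2 · 1.0002 / (1.4142 · 1.005 · 1.0008) ≈ 1.4063
Gain = 20 log₁₀(1.4063) ≈ 2.96 dB
∠G = (1.15°) − (45.00° + 5.71° + 2.29°) = -51.85°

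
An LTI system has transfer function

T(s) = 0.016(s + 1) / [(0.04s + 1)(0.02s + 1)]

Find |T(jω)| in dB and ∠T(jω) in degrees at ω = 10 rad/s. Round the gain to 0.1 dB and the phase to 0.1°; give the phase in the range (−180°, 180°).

-16.7 dB, 51.2°

At ω = 10 rad/s:
zero (1 + j10·1) = 1 + j10 → |·| ≈ 10.05, ∠ ≈ 84.29°
pole (1 + j10·0.04) = 1 + j0.4 → |·| ≈ 1.077, ∠ ≈ 21.80°
pole (1 + j10·0.02) = 1 + j0.2 → |·| ≈ 1.0198, ∠ ≈ 11.31°
|T| = 0.016 · 10.05 / (1.077 · 1.0198) ≈ 0.1464
Gain = 20 log₁₀(0.1464) ≈ -16.69 dB
∠T = (84.29°) − (21.80° + 11.31°) = 51.18°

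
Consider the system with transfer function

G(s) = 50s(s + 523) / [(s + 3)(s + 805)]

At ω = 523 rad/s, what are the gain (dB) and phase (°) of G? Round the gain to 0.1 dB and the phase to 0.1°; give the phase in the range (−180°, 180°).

At s = jω = j523:
zero (s+523): 523 + j523 → |·| = √(523²+523²) = √547058 ≈ 739.63, ∠ = arctan(523/523) ≈ 45.00°
zero at origin: s = j523 → |·| = 523, ∠ = 90.00°
pole (s+3): 3 + j523 → |·| = √(3²+523²) = √273538 ≈ 523.01, ∠ = arctan(523/3) ≈ 89.67°
pole (s+805): 805 + j523 → |·| = √(805²+523²) = √921554 ≈ 959.98, ∠ = arctan(523/805) ≈ 33.01°
|G| = 50 · 3.8683e+05 / 5.0208e+05 ≈ 38.523
Gain = 20 log₁₀(38.523) ≈ 31.71 dB
∠G = 135.00° − 122.68° = 12.32°

31.7 dB, 12.3°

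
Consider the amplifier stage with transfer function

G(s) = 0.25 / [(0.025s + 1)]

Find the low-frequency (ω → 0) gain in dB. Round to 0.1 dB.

G(0) = 0.25 · 1 / 1 = 0.25
20 log₁₀(0.25) ≈ -12.04 dB

-12.0 dB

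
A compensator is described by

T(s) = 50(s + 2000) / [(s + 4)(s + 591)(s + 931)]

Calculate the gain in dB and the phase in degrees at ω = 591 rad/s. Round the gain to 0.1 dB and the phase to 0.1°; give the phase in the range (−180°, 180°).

-74.4 dB, -150.6°

At s = jω = j591:
zero (s+2000): 2000 + j591 → |·| = √(2000²+591²) = √4349281 ≈ 2085.5, ∠ = arctan(591/2000) ≈ 16.46°
pole (s+4): 4 + j591 → |·| = √(4²+591²) = √349297 ≈ 591.01, ∠ = arctan(591/4) ≈ 89.61°
pole (s+591): 591 + j591 → |·| = √(591²+591²) = √698562 ≈ 835.8, ∠ = arctan(591/591) ≈ 45.00°
pole (s+931): 931 + j591 → |·| = √(931²+591²) = √1216042 ≈ 1102.7, ∠ = arctan(591/931) ≈ 32.41°
|T| = 50 · 2085.5 / 5.447e+08 ≈ 0.00019144
Gain = 20 log₁₀(0.00019144) ≈ -74.36 dB
∠T = 16.46° − 167.02° = -150.56°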